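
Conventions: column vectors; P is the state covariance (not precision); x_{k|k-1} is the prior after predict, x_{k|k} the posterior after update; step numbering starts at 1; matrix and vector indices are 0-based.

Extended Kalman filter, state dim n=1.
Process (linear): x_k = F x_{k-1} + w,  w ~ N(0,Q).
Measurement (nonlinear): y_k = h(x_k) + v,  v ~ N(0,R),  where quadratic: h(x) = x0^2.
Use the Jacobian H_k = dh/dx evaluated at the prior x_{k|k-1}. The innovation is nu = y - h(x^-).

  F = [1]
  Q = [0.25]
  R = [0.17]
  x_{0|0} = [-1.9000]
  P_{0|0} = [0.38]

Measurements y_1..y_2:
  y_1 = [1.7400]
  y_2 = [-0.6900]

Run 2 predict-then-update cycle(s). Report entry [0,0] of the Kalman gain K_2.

K[0,0] = -0.3265

step 1: x^-=[-1.9000]  P^-=[0.6300]  H_jac=[-3.8000]  S=[9.2672]  K=[-0.2583]  nu=[-1.8700]  x^+=[-1.4169]  P^+=[0.0116]
step 2: x^-=[-1.4169]  P^-=[0.2616]  H_jac=[-2.8338]  S=[2.2705]  K=[-0.3265]  nu=[-2.6977]  x^+=[-0.5363]  P^+=[0.0196]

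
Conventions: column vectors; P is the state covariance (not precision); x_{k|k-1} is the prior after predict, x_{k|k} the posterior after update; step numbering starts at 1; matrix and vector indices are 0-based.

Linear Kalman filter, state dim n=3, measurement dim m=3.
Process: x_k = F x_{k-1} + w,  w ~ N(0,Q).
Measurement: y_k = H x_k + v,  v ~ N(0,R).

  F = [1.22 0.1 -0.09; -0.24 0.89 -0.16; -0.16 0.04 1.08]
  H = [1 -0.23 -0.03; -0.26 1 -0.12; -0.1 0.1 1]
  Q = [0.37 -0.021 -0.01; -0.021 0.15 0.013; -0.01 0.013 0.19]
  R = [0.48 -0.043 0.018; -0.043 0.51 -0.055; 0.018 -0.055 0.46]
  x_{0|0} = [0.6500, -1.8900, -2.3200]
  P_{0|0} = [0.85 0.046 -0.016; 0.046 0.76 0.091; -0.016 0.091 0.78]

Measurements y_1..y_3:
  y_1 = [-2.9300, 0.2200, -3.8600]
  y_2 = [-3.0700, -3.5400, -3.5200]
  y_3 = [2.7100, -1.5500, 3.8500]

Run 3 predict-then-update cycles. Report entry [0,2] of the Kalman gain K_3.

K[0,2] = -0.0745

step 1: x^-=[0.8128, -1.4669, -2.6852]  P^-=[1.6622 -0.1481 -0.2590; -0.1481 0.7741 0.0215; -0.2590 0.0215 1.1356]  S=[2.2681 -0.7771 -0.4831; -0.7771 1.4685 0.0335; -0.4831 0.0335 1.6790]  K=[0.7494 0.0236 -0.0469; 0.0742 0.5891 0.0773; -0.0001 -0.0482 0.6940]  nu=[-4.1607, 1.5760, -0.9468]  x^+=[-2.2235, -0.9205, -3.4179]  P^+=[0.3775 0.0830 0.0201; 0.0830 0.3124 -0.0184; 0.0201 -0.0184 0.3257]
step 2: x^-=[-2.4972, 0.2613, -3.3723]  P^-=[0.9539 -0.0127 -0.0866; -0.0127 0.3989 -0.0526; -0.0866 -0.0526 0.5705]  S=[1.4658 -0.3843 -0.1798; -0.3843 0.9953 -0.0876; -0.1798 -0.0876 1.0511]  K=[0.6444 -0.0084 -0.0648; 0.0470 0.4314 0.0332; -0.0109 -0.0557 0.5395]  nu=[-0.6139, -4.8552, -0.4235]  x^+=[-2.8246, -1.8764, -3.3238]  P^+=[0.3217 0.0563 0.0088; 0.0563 0.2278 -0.0248; 0.0088 -0.0248 0.2544]
step 3: x^-=[-3.3345, -0.4602, -3.2128]  P^-=[0.8654 -0.0306 -0.0856; -0.0306 0.3392 -0.0448; -0.0856 -0.0448 0.4894]  S=[1.3824 -0.3670 -0.1703; -0.3670 0.9361 -0.0764; -0.1703 -0.0764 0.9703]  K=[0.6168 -0.0264 -0.0745; 0.0295 0.3905 0.0279; -0.0173 -0.0526 0.5015]  nu=[5.8423, -2.3423, 6.7754]  x^+=[-0.1737, -1.0135, 0.2067]  P^+=[0.3062 0.0443 0.0045; 0.0443 0.2049 -0.0242; 0.0045 -0.0242 0.2361]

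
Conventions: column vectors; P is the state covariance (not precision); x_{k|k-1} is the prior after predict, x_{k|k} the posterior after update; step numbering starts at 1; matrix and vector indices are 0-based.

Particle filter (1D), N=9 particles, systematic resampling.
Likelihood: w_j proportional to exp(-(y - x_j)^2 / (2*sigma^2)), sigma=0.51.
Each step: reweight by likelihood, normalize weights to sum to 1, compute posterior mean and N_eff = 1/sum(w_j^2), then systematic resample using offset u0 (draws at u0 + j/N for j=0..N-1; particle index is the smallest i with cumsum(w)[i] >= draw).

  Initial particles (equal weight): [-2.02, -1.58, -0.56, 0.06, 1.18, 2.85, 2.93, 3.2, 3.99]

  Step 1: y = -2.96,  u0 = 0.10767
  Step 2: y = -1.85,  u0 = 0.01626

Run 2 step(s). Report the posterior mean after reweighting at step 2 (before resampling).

post_mean = -1.9285

step 1: w=[0.8767, 0.1232, 0.0001, 0.0000, 0.0000, 0.0000, 0.0000, 0.0000, 0.0000]  mean=-1.9657  Neff=1.2758  idx=[0, 0, 0, 0, 0, 0, 0, 1, 1]
step 2: w=[0.1132, 0.1132, 0.1132, 0.1132, 0.1132, 0.1132, 0.1132, 0.1040, 0.1040]  mean=-1.9285  Neff=8.9894  idx=[0, 1, 2, 3, 4, 5, 6, 7, 8]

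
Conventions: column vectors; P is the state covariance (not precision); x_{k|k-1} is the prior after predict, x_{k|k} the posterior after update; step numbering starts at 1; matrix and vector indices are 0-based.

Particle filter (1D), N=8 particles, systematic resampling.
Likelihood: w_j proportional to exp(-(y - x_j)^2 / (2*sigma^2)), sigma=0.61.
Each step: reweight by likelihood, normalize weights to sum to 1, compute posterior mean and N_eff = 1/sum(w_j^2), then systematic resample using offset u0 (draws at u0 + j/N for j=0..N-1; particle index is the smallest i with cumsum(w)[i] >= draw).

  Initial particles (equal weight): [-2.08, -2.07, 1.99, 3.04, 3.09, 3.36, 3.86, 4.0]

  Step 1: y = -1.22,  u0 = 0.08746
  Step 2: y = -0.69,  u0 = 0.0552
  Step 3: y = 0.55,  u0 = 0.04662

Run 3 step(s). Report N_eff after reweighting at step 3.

step 1: w=[0.4943, 0.5057, 0.0000, 0.0000, 0.0000, 0.0000, 0.0000, 0.0000]  mean=-2.0749  Neff=1.9997  idx=[0, 0, 0, 0, 1, 1, 1, 1]
step 2: w=[0.1227, 0.1227, 0.1227, 0.1227, 0.1273, 0.1273, 0.1273, 0.1273]  mean=-2.0749  Neff=7.9972  idx=[0, 1, 2, 3, 4, 5, 6, 7]
step 3: w=[0.1206, 0.1206, 0.1206, 0.1206, 0.1294, 0.1294, 0.1294, 0.1294]  mean=-2.0748  Neff=7.9901  idx=[0, 1, 2, 3, 4, 5, 6, 7]

N_eff = 7.9901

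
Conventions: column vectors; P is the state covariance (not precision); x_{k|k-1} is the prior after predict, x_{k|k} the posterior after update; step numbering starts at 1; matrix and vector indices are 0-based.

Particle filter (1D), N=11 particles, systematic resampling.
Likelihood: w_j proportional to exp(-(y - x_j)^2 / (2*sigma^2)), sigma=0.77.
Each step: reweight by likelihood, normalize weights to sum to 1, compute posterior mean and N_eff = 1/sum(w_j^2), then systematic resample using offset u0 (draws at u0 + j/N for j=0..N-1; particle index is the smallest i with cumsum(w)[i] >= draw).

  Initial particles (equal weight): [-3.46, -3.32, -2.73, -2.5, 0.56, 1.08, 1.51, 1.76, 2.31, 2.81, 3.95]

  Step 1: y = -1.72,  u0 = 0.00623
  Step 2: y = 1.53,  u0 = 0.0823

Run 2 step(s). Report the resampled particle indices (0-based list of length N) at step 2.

resampled_idx = [4, 6, 6, 7, 7, 8, 8, 9, 9, 10, 10]

step 1: w=[0.0633, 0.0939, 0.3442, 0.4871, 0.0102, 0.0011, 0.0001, 0.0000, 0.0000, 0.0000, 0.0000]  mean=-2.6814  Neff=2.7122  idx=[0, 1, 2, 2, 2, 2, 3, 3, 3, 3, 3]
step 2: w=[0.0001, 0.0004, 0.0345, 0.0345, 0.0345, 0.0345, 0.1723, 0.1723, 0.1723, 0.1723, 0.1723]  mean=-2.5322  Neff=6.5278  idx=[4, 6, 6, 7, 7, 8, 8, 9, 9, 10, 10]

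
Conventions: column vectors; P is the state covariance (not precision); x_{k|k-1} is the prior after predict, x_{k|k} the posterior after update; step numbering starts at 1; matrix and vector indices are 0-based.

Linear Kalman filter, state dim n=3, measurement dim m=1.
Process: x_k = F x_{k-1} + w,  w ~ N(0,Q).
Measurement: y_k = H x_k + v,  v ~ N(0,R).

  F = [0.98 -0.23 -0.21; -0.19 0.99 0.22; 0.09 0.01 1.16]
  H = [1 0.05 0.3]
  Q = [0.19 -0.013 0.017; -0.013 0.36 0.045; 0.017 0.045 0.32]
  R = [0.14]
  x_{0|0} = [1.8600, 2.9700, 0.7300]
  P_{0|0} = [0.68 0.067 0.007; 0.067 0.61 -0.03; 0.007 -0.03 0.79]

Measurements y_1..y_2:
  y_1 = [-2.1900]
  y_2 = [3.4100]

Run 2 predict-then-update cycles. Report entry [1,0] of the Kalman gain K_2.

step 1: x^-=[0.9864, 2.7475, 1.0439]  P^-=[0.8742 -0.2375 -0.1017; -0.2375 0.9818 0.2109; -0.1017 0.2109 1.3895]  S=[1.0633]  K=[0.7823; -0.1177; 0.3063]  nu=[-3.6269]  x^+=[-1.8510, 3.1745, -0.0671]  P^+=[0.2235 -0.1396 -0.3565; -0.1396 0.9671 0.2493; -0.3565 0.2493 1.2897]
step 2: x^-=[-2.5301, 3.4797, -0.2126]  P^-=[0.7464 -0.6315 -0.7437; -0.6315 1.5692 0.7260; -0.7437 0.7260 1.9885]  S=[0.5817]  K=[0.8453; -0.5763; -0.1906]  nu=[5.8299]  x^+=[2.3980, 0.1201, -1.3241]  P^+=[0.3307 -0.3481 -0.6500; -0.3481 1.3760 0.6621; -0.6500 0.6621 1.9673]

K[1,0] = -0.5763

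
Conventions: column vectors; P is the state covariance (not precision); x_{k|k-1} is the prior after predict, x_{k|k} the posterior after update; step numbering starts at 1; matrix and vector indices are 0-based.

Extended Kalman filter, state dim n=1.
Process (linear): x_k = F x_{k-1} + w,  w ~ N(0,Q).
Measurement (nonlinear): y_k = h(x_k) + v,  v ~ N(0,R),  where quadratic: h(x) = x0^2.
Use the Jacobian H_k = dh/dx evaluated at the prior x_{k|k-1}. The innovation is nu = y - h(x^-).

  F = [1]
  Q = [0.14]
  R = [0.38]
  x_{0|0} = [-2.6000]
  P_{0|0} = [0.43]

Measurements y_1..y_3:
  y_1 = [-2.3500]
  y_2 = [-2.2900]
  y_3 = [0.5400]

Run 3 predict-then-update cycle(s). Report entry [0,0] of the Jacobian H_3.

step 1: x^-=[-2.6000]  P^-=[0.5700]  H_jac=[-5.2000]  S=[15.7928]  K=[-0.1877]  nu=[-9.1100]  x^+=[-0.8902]  P^+=[0.0137]
step 2: x^-=[-0.8902]  P^-=[0.1537]  H_jac=[-1.7805]  S=[0.8673]  K=[-0.3156]  nu=[-3.0825]  x^+=[0.0825]  P^+=[0.0674]
step 3: x^-=[0.0825]  P^-=[0.2074]  H_jac=[0.1650]  S=[0.3856]  K=[0.0887]  nu=[0.5332]  x^+=[0.1298]  P^+=[0.2043]

H_jac[0,0] = 0.1650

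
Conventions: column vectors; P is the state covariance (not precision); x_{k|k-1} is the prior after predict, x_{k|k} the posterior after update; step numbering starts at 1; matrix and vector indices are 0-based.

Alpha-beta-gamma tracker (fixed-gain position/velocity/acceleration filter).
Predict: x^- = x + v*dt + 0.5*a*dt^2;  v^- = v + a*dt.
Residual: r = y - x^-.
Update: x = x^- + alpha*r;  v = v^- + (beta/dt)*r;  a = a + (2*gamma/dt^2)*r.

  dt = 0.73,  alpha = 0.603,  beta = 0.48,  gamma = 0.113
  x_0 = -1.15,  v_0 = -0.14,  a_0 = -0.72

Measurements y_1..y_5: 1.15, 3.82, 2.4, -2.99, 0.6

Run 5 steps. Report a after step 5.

step 1: x_pred=-1.4440  r=2.5940  x^+=0.1202  v^+=1.0401  a^+=0.3801
step 2: x_pred=0.9807  r=2.8393  x^+=2.6928  v^+=3.1845  a^+=1.5843
step 3: x_pred=5.4396  r=-3.0396  x^+=3.6067  v^+=2.3424  a^+=0.2952
step 4: x_pred=5.3953  r=-8.3853  x^+=0.3390  v^+=-2.9558  a^+=-3.2610
step 5: x_pred=-2.6877  r=3.2877  x^+=-0.7052  v^+=-3.1746  a^+=-1.8667

a_post = -1.8667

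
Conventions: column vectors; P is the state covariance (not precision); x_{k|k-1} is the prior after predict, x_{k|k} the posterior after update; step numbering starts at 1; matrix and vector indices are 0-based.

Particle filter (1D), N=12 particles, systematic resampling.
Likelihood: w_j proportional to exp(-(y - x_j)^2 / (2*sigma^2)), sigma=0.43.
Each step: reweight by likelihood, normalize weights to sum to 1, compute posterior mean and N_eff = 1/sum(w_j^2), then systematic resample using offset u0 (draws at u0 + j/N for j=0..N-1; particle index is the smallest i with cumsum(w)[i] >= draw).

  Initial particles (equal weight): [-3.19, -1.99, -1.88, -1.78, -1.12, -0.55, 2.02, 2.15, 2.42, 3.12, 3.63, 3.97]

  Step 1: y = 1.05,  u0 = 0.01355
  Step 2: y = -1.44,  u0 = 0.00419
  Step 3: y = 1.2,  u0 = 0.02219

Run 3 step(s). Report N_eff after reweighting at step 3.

step 1: w=[0.0000, 0.0000, 0.0000, 0.0000, 0.0000, 0.0080, 0.6348, 0.3066, 0.0505, 0.0001, 0.0000, 0.0000]  mean=2.0596  Neff=2.0016  idx=[6, 6, 6, 6, 6, 6, 6, 6, 7, 7, 7, 7]
step 2: w=[0.1200, 0.1200, 0.1200, 0.1200, 0.1200, 0.1200, 0.1200, 0.1200, 0.0101, 0.0101, 0.0101, 0.0101]  mean=2.0252  Neff=8.6547  idx=[0, 0, 1, 2, 2, 3, 4, 4, 5, 6, 6, 7]
step 3: w=[0.0833, 0.0833, 0.0833, 0.0833, 0.0833, 0.0833, 0.0833, 0.0833, 0.0833, 0.0833, 0.0833, 0.0833]  mean=2.0200  Neff=12.0000  idx=[0, 1, 2, 3, 4, 5, 6, 7, 8, 9, 10, 11]

N_eff = 12.0000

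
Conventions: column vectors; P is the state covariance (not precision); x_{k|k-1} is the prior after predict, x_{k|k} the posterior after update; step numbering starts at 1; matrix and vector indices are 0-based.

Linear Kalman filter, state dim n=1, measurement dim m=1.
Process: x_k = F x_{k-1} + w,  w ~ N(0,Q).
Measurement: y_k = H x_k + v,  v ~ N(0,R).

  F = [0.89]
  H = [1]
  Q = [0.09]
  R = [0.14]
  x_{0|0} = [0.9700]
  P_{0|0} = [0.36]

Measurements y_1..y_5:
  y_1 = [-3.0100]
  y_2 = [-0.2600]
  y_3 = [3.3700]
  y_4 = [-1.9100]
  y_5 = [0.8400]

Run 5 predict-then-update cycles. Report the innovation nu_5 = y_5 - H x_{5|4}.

step 1: x^-=[0.8633]  P^-=[0.3752]  S=[0.5152]  K=[0.7282]  nu=[-3.8733]  x^+=[-1.9574]  P^+=[0.1020]
step 2: x^-=[-1.7421]  P^-=[0.1708]  S=[0.3108]  K=[0.5495]  nu=[1.4821]  x^+=[-0.9277]  P^+=[0.0769]
step 3: x^-=[-0.8256]  P^-=[0.1509]  S=[0.2909]  K=[0.5188]  nu=[4.1956]  x^+=[1.3510]  P^+=[0.0726]
step 4: x^-=[1.2024]  P^-=[0.1475]  S=[0.2875]  K=[0.5131]  nu=[-3.1124]  x^+=[-0.3946]  P^+=[0.0718]
step 5: x^-=[-0.3512]  P^-=[0.1469]  S=[0.2869]  K=[0.5120]  nu=[1.1912]  x^+=[0.2587]  P^+=[0.0717]

innov = [1.1912]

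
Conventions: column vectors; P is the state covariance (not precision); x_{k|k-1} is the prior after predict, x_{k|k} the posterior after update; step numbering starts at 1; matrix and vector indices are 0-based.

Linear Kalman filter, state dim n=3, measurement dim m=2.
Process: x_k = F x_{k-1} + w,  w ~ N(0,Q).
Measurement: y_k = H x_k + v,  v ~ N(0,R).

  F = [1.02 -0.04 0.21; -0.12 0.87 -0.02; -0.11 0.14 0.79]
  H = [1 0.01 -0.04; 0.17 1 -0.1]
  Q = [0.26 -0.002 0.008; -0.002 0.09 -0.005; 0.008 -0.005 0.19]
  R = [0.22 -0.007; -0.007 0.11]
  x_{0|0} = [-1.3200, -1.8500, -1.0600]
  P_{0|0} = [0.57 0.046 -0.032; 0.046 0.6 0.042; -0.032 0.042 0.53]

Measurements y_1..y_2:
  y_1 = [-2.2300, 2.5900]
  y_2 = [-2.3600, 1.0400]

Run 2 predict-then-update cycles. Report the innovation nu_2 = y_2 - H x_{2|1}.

innov = [-0.1726, -0.6716]

step 1: x^-=[-1.4950, -1.4299, -0.9512]  P^-=[0.8592 -0.0447 0.0102; -0.0447 0.5413 0.0938; 0.0102 0.0938 0.5529]  S=[1.0783 0.0970; 0.0970 0.6474]  K=[0.7927 0.0363; -0.1143 0.8271; -0.0159 0.0645]  nu=[-0.7587, 4.1789]  x^+=[-1.9450, 2.1131, -0.6695]  P^+=[0.1751 -0.0296 0.0175; -0.0296 0.1027 0.0593; 0.0175 0.0593 0.5501]
step 2: x^-=[-2.2090, 2.0852, -0.0191]  P^-=[0.4755 -0.0456 0.0882; -0.0456 0.1747 0.0434; 0.0882 0.0434 0.5484]  S=[0.6884 0.0209; 0.0209 0.2767]  K=[0.6836 0.0438; -0.0843 0.5939; 0.0967 0.0056]  nu=[-0.1726, -0.6716]  x^+=[-2.3564, 1.7009, -0.0396]  P^+=[0.1520 -0.0216 0.0425; -0.0216 0.0743 0.0469; 0.0425 0.0469 0.5420]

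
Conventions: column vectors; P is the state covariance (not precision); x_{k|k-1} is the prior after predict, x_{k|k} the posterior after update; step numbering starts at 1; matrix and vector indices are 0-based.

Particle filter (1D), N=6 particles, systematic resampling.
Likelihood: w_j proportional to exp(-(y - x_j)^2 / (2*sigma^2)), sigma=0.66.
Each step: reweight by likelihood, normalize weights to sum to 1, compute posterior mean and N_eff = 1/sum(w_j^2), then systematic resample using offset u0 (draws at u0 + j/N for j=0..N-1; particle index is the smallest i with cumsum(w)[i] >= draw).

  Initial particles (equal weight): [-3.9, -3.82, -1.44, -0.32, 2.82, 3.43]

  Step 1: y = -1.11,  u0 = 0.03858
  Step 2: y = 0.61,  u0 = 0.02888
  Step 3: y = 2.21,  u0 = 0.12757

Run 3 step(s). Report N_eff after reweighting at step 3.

step 1: w=[0.0001, 0.0002, 0.6435, 0.3562, 0.0000, 0.0000]  mean=-1.0416  Neff=1.8484  idx=[2, 2, 2, 2, 3, 3]
step 2: w=[0.0104, 0.0104, 0.0104, 0.0104, 0.4792, 0.4792]  mean=-0.3666  Neff=2.1752  idx=[2, 4, 4, 5, 5, 5]
step 3: w=[0.0001, 0.2000, 0.2000, 0.2000, 0.2000, 0.2000]  mean=-0.3201  Neff=5.0007  idx=[1, 2, 3, 4, 4, 5]

N_eff = 5.0007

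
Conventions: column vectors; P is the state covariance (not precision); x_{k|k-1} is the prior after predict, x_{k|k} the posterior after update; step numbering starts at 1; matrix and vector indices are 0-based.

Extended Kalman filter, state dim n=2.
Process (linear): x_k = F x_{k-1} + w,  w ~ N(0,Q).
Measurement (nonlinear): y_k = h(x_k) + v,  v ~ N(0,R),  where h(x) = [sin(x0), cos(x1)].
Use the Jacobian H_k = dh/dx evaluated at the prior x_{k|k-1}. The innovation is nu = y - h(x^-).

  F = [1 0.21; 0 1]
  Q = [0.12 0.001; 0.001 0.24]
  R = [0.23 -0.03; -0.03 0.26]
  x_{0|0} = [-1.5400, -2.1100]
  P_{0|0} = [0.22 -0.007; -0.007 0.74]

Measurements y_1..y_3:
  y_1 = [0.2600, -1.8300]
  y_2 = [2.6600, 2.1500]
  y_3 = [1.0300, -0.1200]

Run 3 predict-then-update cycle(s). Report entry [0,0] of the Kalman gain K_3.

step 1: x^-=[-1.9831, -2.1100]  P^-=[0.3697 0.1494; 0.1494 0.9800]  H_jac=[-0.4007 0.0000; 0.0000 0.8581]  S=[0.2894 -0.0814; -0.0814 0.9816]  K=[-0.4866 0.0903; 0.0348 0.8596]  nu=[1.1762, -1.3165]  x^+=[-2.6743, -3.2007]  P^+=[0.2860 0.0444; 0.0444 0.2592]
step 2: x^-=[-3.3464, -3.2007]  P^-=[0.4361 0.0998; 0.0998 0.4992]  H_jac=[-0.9791 0.0000; 0.0000 -0.0591]  S=[0.6481 -0.0242; -0.0242 0.2617]  K=[-0.6620 -0.0838; -0.1555 -0.1271]  nu=[2.4566, 3.1483]  x^+=[-5.2365, -3.9828]  P^+=[0.1529 0.0326; 0.0326 0.4803]
step 3: x^-=[-6.0729, -3.9828]  P^-=[0.3078 0.1345; 0.1345 0.7203]  H_jac=[0.9780 0.0000; 0.0000 -0.7455]  S=[0.5244 -0.1281; -0.1281 0.6603]  K=[0.5637 -0.0425; 0.0548 -0.8026]  nu=[0.8213, 0.5466]  x^+=[-5.6332, -4.3764]  P^+=[0.1339 0.0375; 0.0375 0.2821]

K[0,0] = 0.5637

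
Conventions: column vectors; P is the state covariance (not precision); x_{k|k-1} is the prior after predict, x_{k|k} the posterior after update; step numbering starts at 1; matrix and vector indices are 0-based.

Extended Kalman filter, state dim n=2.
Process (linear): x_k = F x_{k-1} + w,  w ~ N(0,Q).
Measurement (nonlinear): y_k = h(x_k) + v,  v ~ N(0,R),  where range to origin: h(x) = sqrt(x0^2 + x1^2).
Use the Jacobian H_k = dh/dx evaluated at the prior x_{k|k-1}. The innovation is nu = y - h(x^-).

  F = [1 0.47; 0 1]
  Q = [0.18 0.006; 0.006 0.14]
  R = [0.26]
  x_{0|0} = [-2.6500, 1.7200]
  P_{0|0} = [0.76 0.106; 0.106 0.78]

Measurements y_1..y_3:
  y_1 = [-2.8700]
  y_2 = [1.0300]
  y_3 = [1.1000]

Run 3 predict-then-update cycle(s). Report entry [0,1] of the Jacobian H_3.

H_jac[0,1] = -0.3422

step 1: x^-=[-1.8416, 1.7200]  P^-=[1.2119 0.4786; 0.4786 0.9200]  H_jac=[-0.7308 0.6826]  S=[0.8584]  K=[-0.6512; 0.3241]  nu=[-5.3899]  x^+=[1.6684, -0.0267]  P^+=[0.8479 0.6598; 0.6598 0.8298]
step 2: x^-=[1.6559, -0.0267]  P^-=[1.8314 1.0558; 1.0558 0.9698]  H_jac=[0.9999 -0.0161]  S=[2.0571]  K=[0.8819; 0.5056]  nu=[-0.6261]  x^+=[1.1037, -0.3432]  P^+=[0.2315 0.1386; 0.1386 0.4440]
step 3: x^-=[0.9424, -0.3432]  P^-=[0.6399 0.3533; 0.3533 0.5840]  H_jac=[0.9396 -0.3422]  S=[0.6662]  K=[0.7211; 0.1983]  nu=[0.0970]  x^+=[1.0124, -0.3240]  P^+=[0.2935 0.2580; 0.2580 0.5578]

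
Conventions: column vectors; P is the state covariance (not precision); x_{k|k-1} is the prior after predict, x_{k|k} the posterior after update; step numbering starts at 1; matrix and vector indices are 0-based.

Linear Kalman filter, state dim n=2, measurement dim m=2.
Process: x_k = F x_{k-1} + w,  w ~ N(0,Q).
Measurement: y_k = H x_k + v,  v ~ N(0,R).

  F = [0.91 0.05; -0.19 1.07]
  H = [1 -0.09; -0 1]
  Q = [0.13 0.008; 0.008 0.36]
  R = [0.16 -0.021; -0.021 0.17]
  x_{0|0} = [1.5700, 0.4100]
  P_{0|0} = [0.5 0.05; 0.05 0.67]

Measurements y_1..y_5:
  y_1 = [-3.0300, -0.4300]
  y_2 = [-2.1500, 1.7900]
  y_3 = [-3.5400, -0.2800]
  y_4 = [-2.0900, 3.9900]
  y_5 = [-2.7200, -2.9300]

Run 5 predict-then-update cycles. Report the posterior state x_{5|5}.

step 1: x^-=[1.4492, 0.1404]  P^-=[0.5503 0.0056; 0.0056 1.1248]  S=[0.7184 -0.1166; -0.1166 1.2948]  K=[0.7774 0.0743; 0.0080 0.8694]  nu=[-4.4666, -0.5704]  x^+=[-2.0654, -0.3914]  P^+=[0.1225 -0.0037; -0.0037 0.1476]
step 2: x^-=[-1.8991, -0.0264]  P^-=[0.2315 -0.0088; -0.0088 0.5349]  S=[0.3974 -0.0780; -0.0780 0.7049]  K=[0.5949 0.0533; 0.0056 0.7595]  nu=[-0.2533, 1.8164]  x^+=[-1.9530, 1.3517]  P^+=[0.0938 -0.0034; -0.0034 0.1290]
step 3: x^-=[-1.7096, 1.8174]  P^-=[0.2077 -0.0046; -0.0046 0.5125]  S=[0.3726 -0.0717; -0.0717 0.6825]  K=[0.5686 0.0530; 0.0086 0.7518]  nu=[-1.6668, -2.0974]  x^+=[-2.7685, 0.2263]  P^+=[0.0896 -0.0029; -0.0029 0.1276]
step 4: x^-=[-2.5080, 0.7681]  P^-=[0.2042 -0.0035; -0.0035 0.5105]  S=[0.3690 -0.0704; -0.0704 0.6805]  K=[0.5645 0.0533; 0.0094 0.7512]  nu=[0.4871, 3.2219]  x^+=[-2.0613, 3.1929]  P^+=[0.0890 -0.0028; -0.0028 0.1275]
step 5: x^-=[-1.7161, 3.8080]  P^-=[0.2037 -0.0033; -0.0033 0.5103]  S=[0.3684 -0.0702; -0.0702 0.6803]  K=[0.5639 0.0534; 0.0096 0.7511]  nu=[-0.6612, -6.7380]  x^+=[-2.4487, -1.2593]  P^+=[0.0889 -0.0028; -0.0028 0.1275]

x_post = [-2.4487, -1.2593]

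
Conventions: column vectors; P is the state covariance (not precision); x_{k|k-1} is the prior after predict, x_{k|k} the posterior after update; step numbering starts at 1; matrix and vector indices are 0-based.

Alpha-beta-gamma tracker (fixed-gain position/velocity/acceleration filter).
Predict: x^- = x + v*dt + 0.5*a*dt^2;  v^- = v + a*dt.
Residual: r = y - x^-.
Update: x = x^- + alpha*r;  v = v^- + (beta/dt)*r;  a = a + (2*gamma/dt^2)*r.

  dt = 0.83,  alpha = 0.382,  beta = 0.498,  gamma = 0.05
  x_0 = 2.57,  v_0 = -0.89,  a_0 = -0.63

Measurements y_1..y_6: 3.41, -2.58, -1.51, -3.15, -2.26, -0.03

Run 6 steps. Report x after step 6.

step 1: x_pred=1.6143  r=1.7957  x^+=2.3003  v^+=-0.3355  a^+=-0.3693
step 2: x_pred=1.8946  r=-4.4746  x^+=0.1853  v^+=-3.3268  a^+=-1.0189
step 3: x_pred=-2.9269  r=1.4169  x^+=-2.3856  v^+=-3.3223  a^+=-0.8132
step 4: x_pred=-5.4233  r=2.2733  x^+=-4.5549  v^+=-2.6333  a^+=-0.4832
step 5: x_pred=-6.9070  r=4.6470  x^+=-5.1318  v^+=-0.2462  a^+=0.1913
step 6: x_pred=-5.2703  r=5.2403  x^+=-3.2685  v^+=3.0568  a^+=0.9520

x_post = -3.2685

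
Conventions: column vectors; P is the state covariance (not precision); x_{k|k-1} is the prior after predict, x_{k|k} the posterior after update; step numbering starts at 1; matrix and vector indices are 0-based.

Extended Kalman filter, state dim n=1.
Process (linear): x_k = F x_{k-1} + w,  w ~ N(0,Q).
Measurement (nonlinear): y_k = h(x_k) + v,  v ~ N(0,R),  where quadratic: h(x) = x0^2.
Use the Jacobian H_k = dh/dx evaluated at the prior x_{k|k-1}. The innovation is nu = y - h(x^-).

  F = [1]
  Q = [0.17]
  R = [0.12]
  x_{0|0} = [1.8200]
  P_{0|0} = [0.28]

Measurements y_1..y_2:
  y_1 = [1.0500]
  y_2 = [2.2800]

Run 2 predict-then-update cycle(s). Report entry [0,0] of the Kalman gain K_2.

step 1: x^-=[1.8200]  P^-=[0.4500]  H_jac=[3.6400]  S=[6.0823]  K=[0.2693]  nu=[-2.2624]  x^+=[1.2107]  P^+=[0.0089]
step 2: x^-=[1.2107]  P^-=[0.1789]  H_jac=[2.4214]  S=[1.1688]  K=[0.3706]  nu=[0.8141]  x^+=[1.5124]  P^+=[0.0184]

K[0,0] = 0.3706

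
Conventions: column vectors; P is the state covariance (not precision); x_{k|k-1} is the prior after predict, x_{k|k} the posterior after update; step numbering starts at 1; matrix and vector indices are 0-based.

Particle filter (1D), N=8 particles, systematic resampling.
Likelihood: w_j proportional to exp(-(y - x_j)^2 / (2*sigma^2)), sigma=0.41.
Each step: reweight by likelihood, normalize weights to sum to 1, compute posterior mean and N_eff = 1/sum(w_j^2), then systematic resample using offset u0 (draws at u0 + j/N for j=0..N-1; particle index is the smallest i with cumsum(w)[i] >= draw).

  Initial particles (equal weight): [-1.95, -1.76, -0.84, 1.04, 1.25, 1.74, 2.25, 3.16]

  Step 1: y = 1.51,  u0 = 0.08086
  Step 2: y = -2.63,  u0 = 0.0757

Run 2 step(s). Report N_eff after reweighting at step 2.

N_eff = 2.0358

step 1: w=[0.0000, 0.0000, 0.0000, 0.2172, 0.3426, 0.3579, 0.0822, 0.0001]  mean=1.4622  Neff=3.3400  idx=[3, 3, 4, 4, 5, 5, 5, 6]
step 2: w=[0.4956, 0.4956, 0.0044, 0.0044, 0.0000, 0.0000, 0.0000, 0.0000]  mean=1.0419  Neff=2.0358  idx=[0, 0, 0, 0, 1, 1, 1, 1]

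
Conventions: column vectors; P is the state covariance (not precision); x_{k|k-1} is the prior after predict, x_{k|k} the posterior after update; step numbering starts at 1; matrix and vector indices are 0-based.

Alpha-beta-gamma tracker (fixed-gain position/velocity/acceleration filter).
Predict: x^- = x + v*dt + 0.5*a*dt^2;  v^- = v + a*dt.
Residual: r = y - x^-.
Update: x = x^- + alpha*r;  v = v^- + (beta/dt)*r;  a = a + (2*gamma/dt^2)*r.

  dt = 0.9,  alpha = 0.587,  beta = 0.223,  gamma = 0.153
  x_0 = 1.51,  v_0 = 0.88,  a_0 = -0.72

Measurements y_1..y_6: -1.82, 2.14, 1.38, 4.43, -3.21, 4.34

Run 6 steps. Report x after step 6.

step 1: x_pred=2.0104  r=-3.8304  x^+=-0.2380  v^+=-0.7171  a^+=-2.1670
step 2: x_pred=-1.7611  r=3.9011  x^+=0.5289  v^+=-1.7008  a^+=-0.6933
step 3: x_pred=-1.2827  r=2.6627  x^+=0.2803  v^+=-1.6650  a^+=0.3126
step 4: x_pred=-1.0916  r=5.5216  x^+=2.1496  v^+=-0.0156  a^+=2.3985
step 5: x_pred=3.1070  r=-6.3170  x^+=-0.6011  v^+=0.5779  a^+=0.0121
step 6: x_pred=-0.0761  r=4.4161  x^+=2.5162  v^+=1.6830  a^+=1.6804

x_post = 2.5162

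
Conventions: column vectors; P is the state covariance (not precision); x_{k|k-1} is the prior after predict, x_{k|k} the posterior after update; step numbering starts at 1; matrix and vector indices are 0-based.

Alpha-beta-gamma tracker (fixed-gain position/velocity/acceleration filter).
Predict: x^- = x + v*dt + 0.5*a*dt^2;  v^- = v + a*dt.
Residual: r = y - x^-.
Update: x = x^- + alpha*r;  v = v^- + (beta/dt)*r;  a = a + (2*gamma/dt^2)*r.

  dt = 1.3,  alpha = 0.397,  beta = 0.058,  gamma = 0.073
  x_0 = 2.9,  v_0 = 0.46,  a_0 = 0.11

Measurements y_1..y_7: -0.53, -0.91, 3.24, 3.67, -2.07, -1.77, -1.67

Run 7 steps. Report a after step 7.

step 1: x_pred=3.5910  r=-4.1210  x^+=1.9549  v^+=0.4191  a^+=-0.2460
step 2: x_pred=2.2919  r=-3.2019  x^+=1.0208  v^+=-0.0435  a^+=-0.5226
step 3: x_pred=0.5226  r=2.7174  x^+=1.6014  v^+=-0.6017  a^+=-0.2879
step 4: x_pred=0.5759  r=3.0941  x^+=1.8043  v^+=-0.8379  a^+=-0.0206
step 5: x_pred=0.6976  r=-2.7676  x^+=-0.4011  v^+=-0.9881  a^+=-0.2597
step 6: x_pred=-1.9051  r=0.1351  x^+=-1.8514  v^+=-1.3196  a^+=-0.2480
step 7: x_pred=-3.7765  r=2.1065  x^+=-2.9402  v^+=-1.5481  a^+=-0.0660

a_post = -0.0660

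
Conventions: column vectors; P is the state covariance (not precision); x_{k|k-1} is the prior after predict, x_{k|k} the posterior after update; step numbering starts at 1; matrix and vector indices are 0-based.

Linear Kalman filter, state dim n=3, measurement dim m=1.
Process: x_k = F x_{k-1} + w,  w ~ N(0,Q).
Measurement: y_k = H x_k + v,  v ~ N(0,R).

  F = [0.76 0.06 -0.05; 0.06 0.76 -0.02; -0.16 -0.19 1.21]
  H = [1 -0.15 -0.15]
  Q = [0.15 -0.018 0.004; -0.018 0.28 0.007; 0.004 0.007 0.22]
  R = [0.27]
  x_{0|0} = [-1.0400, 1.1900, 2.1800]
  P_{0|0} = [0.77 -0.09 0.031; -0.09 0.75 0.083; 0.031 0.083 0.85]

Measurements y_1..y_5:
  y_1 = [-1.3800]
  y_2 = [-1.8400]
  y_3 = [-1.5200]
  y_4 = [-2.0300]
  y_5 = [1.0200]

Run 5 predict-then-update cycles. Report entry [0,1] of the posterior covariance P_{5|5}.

P_post[0,1] = 0.0507

step 1: x^-=[-0.8280, 0.7984, 2.5781]  P^-=[0.5885 -0.0040 -0.1002; -0.0040 0.7055 -0.0383; -0.1002 -0.0383 1.4556]  S=[0.9367]  K=[0.6450; -0.1111; -0.3339]  nu=[-0.0455]  x^+=[-0.8574, 0.8035, 2.5933]  P^+=[0.1989 0.0631 0.1016; 0.0631 0.6939 -0.0730; 0.1016 -0.0730 1.3512]
step 2: x^-=[-0.7331, 0.5073, 3.1224]  P^-=[0.2692 0.0618 -0.0314; 0.0618 0.6898 -0.1960; -0.0314 -0.1960 2.2265]  S=[0.5869]  K=[0.4509; -0.0210; -0.5724]  nu=[-0.5625]  x^+=[-0.9867, 0.5191, 3.4444]  P^+=[0.1499 0.0673 0.1201; 0.0673 0.6896 -0.2030; 0.1201 -0.2030 2.0342]
step 3: x^-=[-0.8910, 0.2664, 4.2269]  P^-=[0.2424 0.0672 -0.0608; 0.0672 0.6917 -0.3305; -0.0608 -0.3305 3.2780]  S=[0.5849]  K=[0.4127; 0.0223; -0.8598]  nu=[0.0450]  x^+=[-0.8724, 0.2674, 4.1883]  P^+=[0.1427 0.0618 0.1468; 0.0618 0.6914 -0.3193; 0.1468 -0.3193 2.8456]
step 4: x^-=[-0.8564, 0.0671, 5.1566]  P^-=[0.2384 0.0687 -0.0930; 0.0687 0.6960 -0.4550; -0.0930 -0.4550 4.5086]  S=[0.6124]  K=[0.3953; 0.0531; -1.1448]  nu=[-0.3900]  x^+=[-1.0106, 0.0464, 5.6031]  P^+=[0.1427 0.0558 0.1842; 0.0558 0.6943 -0.4178; 0.1842 -0.4178 3.7061]
step 5: x^-=[-1.0454, -0.1374, 6.9326]  P^-=[0.2378 0.0693 -0.1176; 0.0693 0.7003 -0.5636; -0.1176 -0.5636 5.7990]  S=[0.6432]  K=[0.3810; 0.0759; -1.4038]  nu=[3.0847]  x^+=[0.1299, 0.0967, 2.6022]  P^+=[0.1444 0.0507 0.2264; 0.0507 0.6966 -0.4950; 0.2264 -0.4950 4.5316]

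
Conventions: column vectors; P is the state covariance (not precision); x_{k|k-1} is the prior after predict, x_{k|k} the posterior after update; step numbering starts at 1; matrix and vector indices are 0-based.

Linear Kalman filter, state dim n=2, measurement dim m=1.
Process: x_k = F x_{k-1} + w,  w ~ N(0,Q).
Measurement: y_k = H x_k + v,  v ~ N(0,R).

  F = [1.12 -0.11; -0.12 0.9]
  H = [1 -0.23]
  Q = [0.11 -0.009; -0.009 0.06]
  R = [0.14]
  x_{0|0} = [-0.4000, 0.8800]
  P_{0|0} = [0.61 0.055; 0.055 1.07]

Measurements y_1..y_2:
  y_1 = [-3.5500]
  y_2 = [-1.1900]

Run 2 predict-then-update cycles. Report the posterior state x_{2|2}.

x_post = [-1.7705, 1.1515]

step 1: x^-=[-0.5448, 0.8400]  P^-=[0.8746 -0.1407; -0.1407 0.9236]  S=[1.1282]  K=[0.8039; -0.3130]  nu=[-2.8120]  x^+=[-2.8054, 1.7203]  P^+=[0.1455 0.1432; 0.1432 0.8130]
step 2: x^-=[-3.3313, 1.8849]  P^-=[0.2670 0.0372; 0.0372 0.6897]  S=[0.4264]  K=[0.6062; -0.2849]  nu=[2.5748]  x^+=[-1.7705, 1.1515]  P^+=[0.1103 0.1108; 0.1108 0.6551]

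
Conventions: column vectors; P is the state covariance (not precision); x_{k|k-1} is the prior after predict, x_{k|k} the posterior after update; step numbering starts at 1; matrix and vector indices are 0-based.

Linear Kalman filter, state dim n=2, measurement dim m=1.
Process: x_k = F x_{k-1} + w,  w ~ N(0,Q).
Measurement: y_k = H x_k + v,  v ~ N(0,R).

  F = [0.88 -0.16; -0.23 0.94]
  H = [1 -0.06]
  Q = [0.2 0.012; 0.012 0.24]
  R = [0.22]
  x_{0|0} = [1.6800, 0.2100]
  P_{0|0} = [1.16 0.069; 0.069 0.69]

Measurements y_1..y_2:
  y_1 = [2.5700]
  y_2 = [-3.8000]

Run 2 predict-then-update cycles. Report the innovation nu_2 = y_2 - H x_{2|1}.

step 1: x^-=[1.4448, -0.1890]  P^-=[1.0965 -0.2669; -0.2669 0.8812]  S=[1.3517]  K=[0.8231; -0.2366]  nu=[1.1139]  x^+=[2.3616, -0.4525]  P^+=[0.1808 -0.0037; -0.0037 0.8055]
step 2: x^-=[2.1506, -0.9685]  P^-=[0.3617 -0.1490; -0.1490 0.9630]  S=[0.6031]  K=[0.6146; -0.3428]  nu=[-6.0087]  x^+=[-1.5425, 1.0914]  P^+=[0.1339 -0.0219; -0.0219 0.8921]

innov = [-6.0087]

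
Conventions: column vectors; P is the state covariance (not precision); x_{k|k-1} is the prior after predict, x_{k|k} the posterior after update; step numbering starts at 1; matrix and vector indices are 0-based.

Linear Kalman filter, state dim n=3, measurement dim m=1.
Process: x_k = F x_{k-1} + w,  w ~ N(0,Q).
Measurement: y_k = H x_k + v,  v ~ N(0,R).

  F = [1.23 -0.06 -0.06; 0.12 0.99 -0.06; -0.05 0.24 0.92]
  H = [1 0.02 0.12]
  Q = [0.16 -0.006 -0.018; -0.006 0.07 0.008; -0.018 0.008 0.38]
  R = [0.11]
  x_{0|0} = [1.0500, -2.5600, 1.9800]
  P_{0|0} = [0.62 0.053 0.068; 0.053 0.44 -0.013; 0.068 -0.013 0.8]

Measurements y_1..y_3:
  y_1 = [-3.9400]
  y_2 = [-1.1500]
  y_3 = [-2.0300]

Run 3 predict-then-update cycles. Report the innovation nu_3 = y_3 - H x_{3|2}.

step 1: x^-=[1.3263, -2.5272, 1.1547]  P^-=[1.0845 0.1216 -0.0128; 0.1216 0.5262 0.0596; -0.0128 0.0596 1.0707]  S=[1.2122]  K=[0.8954; 0.1149; 0.0964]  nu=[-5.3543]  x^+=[-3.4679, -3.1425, 0.6383]  P^+=[0.1126 -0.0031 -0.1175; -0.0031 0.5102 0.0462; -0.1175 0.0462 1.0595]
step 2: x^-=[-4.1152, -3.5655, 0.0064]  P^-=[0.3542 -0.0127 -0.2282; -0.0127 0.5710 0.0982; -0.2282 0.0982 1.3377]  S=[0.4289]  K=[0.7614; 0.0245; -0.1531]  nu=[3.0358]  x^+=[-1.8038, -3.4911, -0.4584]  P^+=[0.1055 -0.0207 -0.1782; -0.0207 0.5707 0.0998; -0.1782 0.0998 1.3276]
step 3: x^-=[-1.9816, -3.6451, -1.1694]  P^-=[0.3566 -0.0357 -0.3212; -0.0357 0.6214 0.1394; -0.3212 0.1394 1.5978]  S=[0.4120]  K=[0.7702; -0.0160; -0.3076]  nu=[0.1649]  x^+=[-1.8547, -3.6478, -1.2201]  P^+=[0.1122 -0.0307 -0.2236; -0.0307 0.6213 0.1374; -0.2236 0.1374 1.5588]

innov = [0.1649]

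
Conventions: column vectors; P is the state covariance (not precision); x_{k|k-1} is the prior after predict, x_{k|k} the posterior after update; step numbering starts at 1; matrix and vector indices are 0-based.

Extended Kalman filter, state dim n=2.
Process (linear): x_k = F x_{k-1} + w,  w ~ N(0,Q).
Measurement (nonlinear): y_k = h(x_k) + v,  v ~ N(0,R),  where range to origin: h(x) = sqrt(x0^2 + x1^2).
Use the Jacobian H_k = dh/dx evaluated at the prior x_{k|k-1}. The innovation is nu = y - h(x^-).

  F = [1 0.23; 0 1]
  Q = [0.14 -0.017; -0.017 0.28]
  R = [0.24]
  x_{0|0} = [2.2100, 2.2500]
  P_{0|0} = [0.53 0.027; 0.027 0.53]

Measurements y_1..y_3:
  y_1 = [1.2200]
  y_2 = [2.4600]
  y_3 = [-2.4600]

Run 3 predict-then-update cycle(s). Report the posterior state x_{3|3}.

x_post = [0.2679, -1.5106]

step 1: x^-=[2.7275, 2.2500]  P^-=[0.7105 0.1319; 0.1319 0.8100]  H_jac=[0.7714 0.6364]  S=[1.1203]  K=[0.5641; 0.5509]  nu=[-2.3158]  x^+=[1.4211, 0.9742]  P^+=[0.3539 -0.2163; -0.2163 0.4700]
step 2: x^-=[1.6451, 0.9742]  P^-=[0.4193 -0.1252; -0.1252 0.7500]  H_jac=[0.8605 0.5095]  S=[0.6354]  K=[0.4675; 0.4319]  nu=[0.5481]  x^+=[1.9013, 1.2108]  P^+=[0.2805 -0.2535; -0.2535 0.6315]
step 3: x^-=[2.1798, 1.2108]  P^-=[0.3373 -0.1252; -0.1252 0.9115]  H_jac=[0.8742 0.4856]  S=[0.6064]  K=[0.3860; 0.5494]  nu=[-4.9536]  x^+=[0.2679, -1.5106]  P^+=[0.2469 -0.2538; -0.2538 0.7284]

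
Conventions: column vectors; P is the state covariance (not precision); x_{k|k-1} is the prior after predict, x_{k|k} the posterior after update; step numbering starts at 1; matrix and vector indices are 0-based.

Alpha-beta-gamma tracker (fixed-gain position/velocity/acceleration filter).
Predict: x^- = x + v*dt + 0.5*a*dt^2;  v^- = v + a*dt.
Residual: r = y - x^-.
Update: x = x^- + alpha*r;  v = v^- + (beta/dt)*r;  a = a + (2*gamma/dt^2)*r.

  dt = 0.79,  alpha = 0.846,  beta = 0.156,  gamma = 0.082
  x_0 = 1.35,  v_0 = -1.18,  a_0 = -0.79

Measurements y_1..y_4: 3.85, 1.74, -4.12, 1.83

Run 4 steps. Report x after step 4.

x_post = 0.7127

step 1: x_pred=0.1713  r=3.6787  x^+=3.2835  v^+=-1.0777  a^+=0.1767
step 2: x_pred=2.4873  r=-0.7473  x^+=1.8551  v^+=-1.0856  a^+=-0.0197
step 3: x_pred=0.9913  r=-5.1113  x^+=-3.3329  v^+=-2.1105  a^+=-1.3628
step 4: x_pred=-5.4254  r=7.2554  x^+=0.7127  v^+=-1.7544  a^+=0.5438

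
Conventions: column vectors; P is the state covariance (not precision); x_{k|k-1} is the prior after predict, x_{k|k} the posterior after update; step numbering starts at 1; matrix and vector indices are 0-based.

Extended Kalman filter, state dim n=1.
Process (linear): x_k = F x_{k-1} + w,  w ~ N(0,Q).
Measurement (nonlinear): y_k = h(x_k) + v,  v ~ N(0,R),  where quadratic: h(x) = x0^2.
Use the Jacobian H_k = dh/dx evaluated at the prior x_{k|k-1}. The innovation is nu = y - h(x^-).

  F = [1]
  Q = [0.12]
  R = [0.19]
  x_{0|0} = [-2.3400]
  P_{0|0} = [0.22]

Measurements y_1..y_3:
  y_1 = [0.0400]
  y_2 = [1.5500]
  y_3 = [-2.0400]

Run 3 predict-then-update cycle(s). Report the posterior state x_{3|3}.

step 1: x^-=[-2.3400]  P^-=[0.3400]  H_jac=[-4.6800]  S=[7.6368]  K=[-0.2084]  nu=[-5.4356]  x^+=[-1.2074]  P^+=[0.0085]
step 2: x^-=[-1.2074]  P^-=[0.1285]  H_jac=[-2.4149]  S=[0.9391]  K=[-0.3303]  nu=[0.0921]  x^+=[-1.2379]  P^+=[0.0260]
step 3: x^-=[-1.2379]  P^-=[0.1460]  H_jac=[-2.4757]  S=[1.0848]  K=[-0.3332]  nu=[-3.5723]  x^+=[-0.0477]  P^+=[0.0256]

x_post = [-0.0477]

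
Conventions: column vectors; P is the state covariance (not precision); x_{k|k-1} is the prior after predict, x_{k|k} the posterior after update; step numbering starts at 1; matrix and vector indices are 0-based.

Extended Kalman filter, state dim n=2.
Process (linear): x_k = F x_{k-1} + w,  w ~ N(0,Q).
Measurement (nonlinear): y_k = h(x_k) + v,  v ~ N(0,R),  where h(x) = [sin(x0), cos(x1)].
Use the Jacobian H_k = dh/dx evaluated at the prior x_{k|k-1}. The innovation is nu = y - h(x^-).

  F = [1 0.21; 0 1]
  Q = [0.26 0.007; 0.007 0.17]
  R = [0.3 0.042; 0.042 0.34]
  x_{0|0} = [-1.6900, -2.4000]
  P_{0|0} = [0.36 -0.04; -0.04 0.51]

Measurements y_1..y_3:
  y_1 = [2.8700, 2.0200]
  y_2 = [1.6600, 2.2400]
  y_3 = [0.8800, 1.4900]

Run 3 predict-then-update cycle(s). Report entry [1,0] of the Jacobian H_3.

H_jac[1,0] = 0.0000

step 1: x^-=[-2.1940, -2.4000]  P^-=[0.6257 0.0741; 0.0741 0.6800]  H_jac=[-0.5836 0.0000; 0.0000 0.6755]  S=[0.5131 0.0128; 0.0128 0.6503]  K=[-0.7139 0.0910; -0.1019 0.7084]  nu=[3.6820, 2.7574]  x^+=[-4.5717, -0.8221]  P^+=[0.3604 0.0014; 0.0014 0.3502]
step 2: x^-=[-4.7444, -0.8221]  P^-=[0.6365 0.0820; 0.0820 0.5202]  H_jac=[0.0320 0.0000; 0.0000 0.7326]  S=[0.3007 0.0439; 0.0439 0.6192]  K=[0.0541 0.0931; -0.0820 0.6213]  nu=[0.6605, 1.5593]  x^+=[-4.5634, 0.0925]  P^+=[0.6298 0.0463; 0.0463 0.2837]
step 3: x^-=[-4.5440, 0.0925]  P^-=[0.9217 0.1129; 0.1129 0.4537]  H_jac=[-0.1676 0.0000; 0.0000 -0.0924]  S=[0.3259 0.0437; 0.0437 0.3439]  K=[-0.4782 0.0305; -0.0424 -0.1165]  nu=[-0.1059, 0.4943]  x^+=[-4.4783, 0.0394]  P^+=[0.8482 0.1051; 0.1051 0.4480]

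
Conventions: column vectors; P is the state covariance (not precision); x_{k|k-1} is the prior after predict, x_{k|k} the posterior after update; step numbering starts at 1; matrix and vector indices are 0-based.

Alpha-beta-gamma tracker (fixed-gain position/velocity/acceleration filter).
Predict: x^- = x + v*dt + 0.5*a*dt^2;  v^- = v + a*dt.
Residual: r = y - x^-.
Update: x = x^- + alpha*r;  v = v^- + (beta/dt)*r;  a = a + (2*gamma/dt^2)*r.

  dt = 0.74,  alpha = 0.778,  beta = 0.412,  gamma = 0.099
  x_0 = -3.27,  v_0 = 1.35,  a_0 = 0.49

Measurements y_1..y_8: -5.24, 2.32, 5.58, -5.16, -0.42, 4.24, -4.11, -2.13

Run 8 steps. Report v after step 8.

v_post = -2.9062

step 1: x_pred=-2.1368  r=-3.1032  x^+=-4.5511  v^+=-0.0151  a^+=-0.6320
step 2: x_pred=-4.7353  r=7.0553  x^+=0.7537  v^+=3.4453  a^+=1.9190
step 3: x_pred=3.8287  r=1.7513  x^+=5.1912  v^+=5.8404  a^+=2.5523
step 4: x_pred=10.2119  r=-15.3719  x^+=-1.7474  v^+=-0.8293  a^+=-3.0059
step 5: x_pred=-3.1841  r=2.7641  x^+=-1.0336  v^+=-1.5147  a^+=-2.0064
step 6: x_pred=-2.7039  r=6.9439  x^+=2.6985  v^+=0.8666  a^+=0.5043
step 7: x_pred=3.4778  r=-7.5878  x^+=-2.4255  v^+=-2.9848  a^+=-2.2393
step 8: x_pred=-5.2474  r=3.1174  x^+=-2.8221  v^+=-2.9062  a^+=-1.1121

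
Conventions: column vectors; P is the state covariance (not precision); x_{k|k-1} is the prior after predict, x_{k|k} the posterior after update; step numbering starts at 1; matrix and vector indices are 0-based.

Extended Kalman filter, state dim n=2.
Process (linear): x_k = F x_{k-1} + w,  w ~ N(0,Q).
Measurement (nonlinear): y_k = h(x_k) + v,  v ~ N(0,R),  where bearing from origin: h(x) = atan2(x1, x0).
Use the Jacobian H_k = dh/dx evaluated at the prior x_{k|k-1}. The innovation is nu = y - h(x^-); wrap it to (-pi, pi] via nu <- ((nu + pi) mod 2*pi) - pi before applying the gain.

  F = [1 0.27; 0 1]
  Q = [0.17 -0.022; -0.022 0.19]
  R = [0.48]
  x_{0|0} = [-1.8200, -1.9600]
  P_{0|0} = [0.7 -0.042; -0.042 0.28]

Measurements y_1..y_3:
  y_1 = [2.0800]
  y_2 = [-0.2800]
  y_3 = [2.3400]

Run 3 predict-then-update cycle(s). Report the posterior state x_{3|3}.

step 1: x^-=[-2.3492, -1.9600]  P^-=[0.8677 0.0116; 0.0116 0.4700]  H_jac=[0.2094 -0.2510]  S=[0.5464]  K=[0.3272; -0.2114]  nu=[-1.7569]  x^+=[-2.9240, -1.5885]  P^+=[0.8092 0.0494; 0.0494 0.4456]
step 2: x^-=[-3.3530, -1.5885]  P^-=[1.0384 0.1477; 0.1477 0.6356]  H_jac=[0.1154 -0.2436]  S=[0.5232]  K=[0.1603; -0.2633]  nu=[2.4191]  x^+=[-2.9653, -2.2255]  P^+=[1.0250 0.1698; 0.1698 0.5993]
step 3: x^-=[-3.5661, -2.2255]  P^-=[1.3303 0.3096; 0.3096 0.7893]  H_jac=[0.1259 -0.2018]  S=[0.5175]  K=[0.2030; -0.2325]  nu=[-1.3595]  x^+=[-3.8422, -1.9095]  P^+=[1.3090 0.3340; 0.3340 0.7613]

x_post = [-3.8422, -1.9095]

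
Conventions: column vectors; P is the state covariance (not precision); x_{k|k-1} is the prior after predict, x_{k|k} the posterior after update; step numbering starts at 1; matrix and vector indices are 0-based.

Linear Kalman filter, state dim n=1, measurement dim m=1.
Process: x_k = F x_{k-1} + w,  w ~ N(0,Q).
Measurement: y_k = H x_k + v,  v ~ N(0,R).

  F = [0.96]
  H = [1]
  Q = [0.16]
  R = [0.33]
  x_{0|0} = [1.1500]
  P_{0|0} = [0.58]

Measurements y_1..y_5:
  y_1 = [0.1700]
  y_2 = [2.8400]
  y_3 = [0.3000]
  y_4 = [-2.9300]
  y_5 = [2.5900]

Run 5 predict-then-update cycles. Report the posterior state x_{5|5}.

x_post = [0.7849]

step 1: x^-=[1.1040]  P^-=[0.6945]  S=[1.0245]  K=[0.6779]  nu=[-0.9340]  x^+=[0.4708]  P^+=[0.2237]
step 2: x^-=[0.4520]  P^-=[0.3662]  S=[0.6962]  K=[0.5260]  nu=[2.3880]  x^+=[1.7080]  P^+=[0.1736]
step 3: x^-=[1.6397]  P^-=[0.3200]  S=[0.6500]  K=[0.4923]  nu=[-1.3397]  x^+=[0.9802]  P^+=[0.1625]
step 4: x^-=[0.9410]  P^-=[0.3097]  S=[0.6397]  K=[0.4841]  nu=[-3.8710]  x^+=[-0.9331]  P^+=[0.1598]
step 5: x^-=[-0.8958]  P^-=[0.3072]  S=[0.6372]  K=[0.4821]  nu=[3.4858]  x^+=[0.7849]  P^+=[0.1591]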